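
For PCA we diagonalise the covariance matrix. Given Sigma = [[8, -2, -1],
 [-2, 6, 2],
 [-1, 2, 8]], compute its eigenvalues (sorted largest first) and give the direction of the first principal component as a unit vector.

Step 1 — characteristic polynomial p(λ) = det(λI - Sigma) = λ³ - tr·λ² + c_1·λ - det, where tr = trace, c_1 = sum of the principal 2×2 minors, det = det(Sigma):
  tr = 8 + 6 + 8 = 22,
  c_1 = (8·6 - (-2)²) + (8·8 - (-1)²) + (6·8 - (2)²) = 44 + 63 + 44 = 151,
  det = 8·(6·8 - (2)²) - (-2)·((-2)·8 - (2)·(-1)) + (-1)·((-2)·(2) - 6·(-1)) = 8·(44) - (-2)·(-14) + (-1)·(2) = 322.
  So p(λ) = λ³ - 22λ² + 151λ - 322.
Step 2 — look for an integer root (rational root theorem: any rational root is an integer divisor of 322). Testing λ = 7:
  p(7) = 343 - 1078 + 1057 - 322 = 0  ✓
  Dividing out (λ - 7): p(λ) = (λ - 7)(λ² - 15λ + 46).
Step 3 — remaining eigenvalues from the quadratic λ² - 15λ + 46 = 0:
  Δ = 15² - 4·46 = 225 - 184 = 41,  λ = (15 ± √41)/2 = (15 ± 6.4031)/2 ≈ 10.7016 or 4.2984.
  Sorted: λ_1 = 10.7016,  λ_2 = 7,  λ_3 = 4.2984  (check: sum = 22 = tr ✓).

Step 4 — unit eigenvector for λ_1 ≈ 10.7016: v spans the null space of (Sigma - λ_1 I), whose rows are
  r_1 = (-2.7016, -2, -1),  r_2 = (-2, -4.7016, 2),  r_3 = (-1, 2, -2.7016).
  v is orthogonal to every row, so take v ∝ r_1 × r_2 = ((-2)·(2) - (-1)·(-4.7016), (-1)·(-2) - (-2.7016)·(2), (-2.7016)·(-4.7016) - (-2)·(-2)) ≈ (-8.7016, 7.4031, 8.7016).
  Rescale (multiply by -1 so the first nonzero entry is positive): u = (8.7016, -7.4031, -8.7016).
  ||u|| = √((8.7016)² + (-7.4031)² + (-8.7016)²) = √(206.2406) ≈ 14.3611,  v_1 = u/||u|| ≈ (0.6059, -0.5155, -0.6059) (||v_1|| = 1).

λ_1 = 10.7016,  λ_2 = 7,  λ_3 = 4.2984;  v_1 ≈ (0.6059, -0.5155, -0.6059)


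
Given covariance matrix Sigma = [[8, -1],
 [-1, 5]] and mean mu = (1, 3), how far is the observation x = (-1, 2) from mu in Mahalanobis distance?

Step 1 — centre the observation: (x - mu) = (-2, -1).

Step 2 — invert Sigma. det(Sigma) = 8·5 - (-1)² = 39.
  Sigma^{-1} = (1/det) · [[d, -b], [-b, a]] = [[0.1282, 0.0256],
 [0.0256, 0.2051]].

Step 3 — form the quadratic (x - mu)^T · Sigma^{-1} · (x - mu):
  Sigma^{-1} · (x - mu) = (-0.2821, -0.2564).
  (x - mu)^T · [Sigma^{-1} · (x - mu)] = (-2)·(-0.2821) + (-1)·(-0.2564) = 0.8205.

Step 4 — take square root: d = √(0.8205) ≈ 0.9058.

d(x, mu) = √(0.8205) ≈ 0.9058


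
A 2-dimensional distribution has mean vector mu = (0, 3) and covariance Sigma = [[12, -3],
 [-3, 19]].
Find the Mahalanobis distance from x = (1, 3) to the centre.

Step 1 — centre the observation: (x - mu) = (1, 0).

Step 2 — invert Sigma. det(Sigma) = 12·19 - (-3)² = 219.
  Sigma^{-1} = (1/det) · [[d, -b], [-b, a]] = [[0.0868, 0.0137],
 [0.0137, 0.0548]].

Step 3 — form the quadratic (x - mu)^T · Sigma^{-1} · (x - mu):
  Sigma^{-1} · (x - mu) = (0.0868, 0.0137).
  (x - mu)^T · [Sigma^{-1} · (x - mu)] = (1)·(0.0868) + (0)·(0.0137) = 0.0868.

Step 4 — take square root: d = √(0.0868) ≈ 0.2945.

d(x, mu) = √(0.0868) ≈ 0.2945


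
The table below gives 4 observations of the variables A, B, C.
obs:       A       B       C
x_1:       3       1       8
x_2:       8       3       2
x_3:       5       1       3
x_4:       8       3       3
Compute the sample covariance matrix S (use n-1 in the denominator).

Step 1 — column means:
  mean(A) = (3 + 8 + 5 + 8) / 4 = 24/4 = 6
  mean(B) = (1 + 3 + 1 + 3) / 4 = 8/4 = 2
  mean(C) = (8 + 2 + 3 + 3) / 4 = 16/4 = 4

Step 2 — sample covariance S[i,j] = (1/(n-1)) · Σ_k (x_{k,i} - mean_i) · (x_{k,j} - mean_j), with n-1 = 3.
  S[A,A] = ((-3)·(-3) + (2)·(2) + (-1)·(-1) + (2)·(2)) / 3 = 18/3 = 6
  S[A,B] = ((-3)·(-1) + (2)·(1) + (-1)·(-1) + (2)·(1)) / 3 = 8/3 = 2.6667
  S[A,C] = ((-3)·(4) + (2)·(-2) + (-1)·(-1) + (2)·(-1)) / 3 = -17/3 = -5.6667
  S[B,B] = ((-1)·(-1) + (1)·(1) + (-1)·(-1) + (1)·(1)) / 3 = 4/3 = 1.3333
  S[B,C] = ((-1)·(4) + (1)·(-2) + (-1)·(-1) + (1)·(-1)) / 3 = -6/3 = -2
  S[C,C] = ((4)·(4) + (-2)·(-2) + (-1)·(-1) + (-1)·(-1)) / 3 = 22/3 = 7.3333

S is symmetric (S[j,i] = S[i,j]). Assembling:

S = [[6, 2.6667, -5.6667],
 [2.6667, 1.3333, -2],
 [-5.6667, -2, 7.3333]]


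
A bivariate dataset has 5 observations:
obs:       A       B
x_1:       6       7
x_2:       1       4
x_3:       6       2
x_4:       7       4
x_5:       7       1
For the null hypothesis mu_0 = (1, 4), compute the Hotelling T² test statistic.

Step 1 — sample mean vector:
  mean(A) = (6 + 1 + 6 + 7 + 7) / 5 = 27/5 = 5.4
  mean(B) = (7 + 4 + 2 + 4 + 1) / 5 = 18/5 = 3.6
  x̄ = (5.4, 3.6),  deviation x̄ - mu_0 = (5.4, 3.6) - (1, 4) = (4.4, -0.4).

Step 2 — sample covariance matrix, S[i,j] = (1/(n-1)) · Σ_k (x_{k,i} - mean_i) · (x_{k,j} - mean_j), divisor n-1 = 4:
  S[A,A] = ((0.6)·(0.6) + (-4.4)·(-4.4) + (0.6)·(0.6) + (1.6)·(1.6) + (1.6)·(1.6)) / 4 = 25.2/4 = 6.3
  S[A,B] = ((0.6)·(3.4) + (-4.4)·(0.4) + (0.6)·(-1.6) + (1.6)·(0.4) + (1.6)·(-2.6)) / 4 = -4.2/4 = -1.05
  S[B,B] = ((3.4)·(3.4) + (0.4)·(0.4) + (-1.6)·(-1.6) + (0.4)·(0.4) + (-2.6)·(-2.6)) / 4 = 21.2/4 = 5.3
  S = [[6.3, -1.05],
 [-1.05, 5.3]].

Step 3 — invert S. det(S) = 6.3·5.3 - (-1.05)² = 32.2875.
  S^{-1} = (1/det) · [[d, -b], [-b, a]] = [[0.1642, 0.0325],
 [0.0325, 0.1951]].

Step 4 — quadratic form (x̄ - mu_0)^T · S^{-1} · (x̄ - mu_0):
  S^{-1} · (x̄ - mu_0) = (0.7093, 0.065),
  (x̄ - mu_0)^T · [...] = (4.4)·(0.7093) + (-0.4)·(0.065) = 3.0947.

Step 5 — scale by n: T² = 5 · 3.0947 = 15.4735.

T² ≈ 15.4735


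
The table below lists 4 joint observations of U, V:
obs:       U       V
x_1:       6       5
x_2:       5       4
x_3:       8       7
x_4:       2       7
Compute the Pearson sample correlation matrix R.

Step 1 — column means:
  mean(U) = (6 + 5 + 8 + 2) / 4 = 21/4 = 5.25
  mean(V) = (5 + 4 + 7 + 7) / 4 = 23/4 = 5.75

Step 2 — sample variances and covariances s[i,j] = (1/(n-1)) · Σ_k (x_{k,i} - mean_i) · (x_{k,j} - mean_j), with n-1 = 3:
  s[U,U] = ((0.75)·(0.75) + (-0.25)·(-0.25) + (2.75)·(2.75) + (-3.25)·(-3.25)) / 3 = 18.75/3 = 6.25
  s[U,V] = ((0.75)·(-0.75) + (-0.25)·(-1.75) + (2.75)·(1.25) + (-3.25)·(1.25)) / 3 = -0.75/3 = -0.25
  s[V,V] = ((-0.75)·(-0.75) + (-1.75)·(-1.75) + (1.25)·(1.25) + (1.25)·(1.25)) / 3 = 6.75/3 = 2.25
  Sample standard deviations s_i = √(s[i,i]):
  s(U) = √(6.25) = 2.5
  s(V) = √(2.25) = 1.5

Step 3 — r_{ij} = s_{ij} / (s_i · s_j):
  r[U,U] = 1 (diagonal).
  r[U,V] = -0.25 / (2.5 · 1.5) = -0.25 / 3.75 = -0.0667
  r[V,V] = 1 (diagonal).

R is symmetric with unit diagonal. Assembling:

R = [[1, -0.0667],
 [-0.0667, 1]]


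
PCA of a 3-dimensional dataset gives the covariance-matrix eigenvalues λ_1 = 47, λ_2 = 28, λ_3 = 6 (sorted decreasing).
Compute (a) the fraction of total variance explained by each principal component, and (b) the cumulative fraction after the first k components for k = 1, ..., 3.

Step 1 — total variance = trace(Sigma) = Σ λ_i = 47 + 28 + 6 = 81.

Step 2 — fraction explained by component i = λ_i / Σ λ:
  PC1: 47/81 = 0.5802
  PC2: 28/81 = 0.3457
  PC3: 6/81 = 0.0741

Step 3 — cumulative fraction after k components = (λ_1 + ... + λ_k) / Σ λ:
  k = 1: 47/81 = 0.5802
  k = 2: (47 + 28)/81 = 75/81 = 0.9259
  k = 3: (47 + 28 + 6)/81 = 81/81 = 1

Summary (fraction, with percent):

explained: PC1 0.5802 (58.02%), PC2 0.3457 (34.57%), PC3 0.0741 (7.41%);  cumulative: 0.5802, 0.9259, 1


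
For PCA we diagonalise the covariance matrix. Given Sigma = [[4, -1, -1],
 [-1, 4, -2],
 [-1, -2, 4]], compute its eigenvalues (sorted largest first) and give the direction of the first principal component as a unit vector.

Step 1 — characteristic polynomial p(λ) = det(λI - Sigma) = λ³ - tr·λ² + c_1·λ - det, where tr = trace, c_1 = sum of the principal 2×2 minors, det = det(Sigma):
  tr = 4 + 4 + 4 = 12,
  c_1 = (4·4 - (-1)²) + (4·4 - (-1)²) + (4·4 - (-2)²) = 15 + 15 + 12 = 42,
  det = 4·(4·4 - (-2)²) - (-1)·((-1)·4 - (-2)·(-1)) + (-1)·((-1)·(-2) - 4·(-1)) = 4·(12) - (-1)·(-6) + (-1)·(6) = 36.
  So p(λ) = λ³ - 12λ² + 42λ - 36.
Step 2 — look for an integer root (rational root theorem: any rational root is an integer divisor of 36). Testing λ = 6:
  p(6) = 216 - 432 + 252 - 36 = 0  ✓
  Dividing out (λ - 6): p(λ) = (λ - 6)(λ² - 6λ + 6).
Step 3 — remaining eigenvalues from the quadratic λ² - 6λ + 6 = 0:
  Δ = 6² - 4·6 = 36 - 24 = 12,  λ = (6 ± √12)/2 = (6 ± 3.4641)/2 ≈ 4.7321 or 1.2679.
  Sorted: λ_1 = 6,  λ_2 = 4.7321,  λ_3 = 1.2679  (check: sum = 12 = tr ✓).

Step 4 — unit eigenvector for λ_1 = 6: v spans the null space of (Sigma - λ_1 I), whose rows are
  r_1 = (-2, -1, -1),  r_2 = (-1, -2, -2),  r_3 = (-1, -2, -2).
  v is orthogonal to every row, so take v ∝ r_1 × r_2 = ((-1)·(-2) - (-1)·(-2), (-1)·(-1) - (-2)·(-2), (-2)·(-2) - (-1)·(-1)) = (0, -3, 3).
  Rescale (divide by 3; multiply by -1 so the first nonzero entry is positive): u = (0, 1, -1).
  ||u|| = √((0)² + (1)² + (-1)²) = √(2) ≈ 1.4142,  v_1 = u/||u|| ≈ (0, 0.7071, -0.7071) (||v_1|| = 1).

λ_1 = 6,  λ_2 = 4.7321,  λ_3 = 1.2679;  v_1 ≈ (0, 0.7071, -0.7071)


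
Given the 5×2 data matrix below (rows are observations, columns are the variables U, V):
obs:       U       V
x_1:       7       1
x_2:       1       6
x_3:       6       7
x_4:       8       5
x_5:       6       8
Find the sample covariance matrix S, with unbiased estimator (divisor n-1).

Step 1 — column means:
  mean(U) = (7 + 1 + 6 + 8 + 6) / 5 = 28/5 = 5.6
  mean(V) = (1 + 6 + 7 + 5 + 8) / 5 = 27/5 = 5.4

Step 2 — sample covariance S[i,j] = (1/(n-1)) · Σ_k (x_{k,i} - mean_i) · (x_{k,j} - mean_j), with n-1 = 4.
  S[U,U] = ((1.4)·(1.4) + (-4.6)·(-4.6) + (0.4)·(0.4) + (2.4)·(2.4) + (0.4)·(0.4)) / 4 = 29.2/4 = 7.3
  S[U,V] = ((1.4)·(-4.4) + (-4.6)·(0.6) + (0.4)·(1.6) + (2.4)·(-0.4) + (0.4)·(2.6)) / 4 = -8.2/4 = -2.05
  S[V,V] = ((-4.4)·(-4.4) + (0.6)·(0.6) + (1.6)·(1.6) + (-0.4)·(-0.4) + (2.6)·(2.6)) / 4 = 29.2/4 = 7.3

S is symmetric (S[j,i] = S[i,j]). Assembling:

S = [[7.3, -2.05],
 [-2.05, 7.3]]


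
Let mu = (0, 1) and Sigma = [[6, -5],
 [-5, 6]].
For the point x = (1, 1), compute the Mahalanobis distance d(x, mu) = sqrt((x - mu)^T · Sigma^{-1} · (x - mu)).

Step 1 — centre the observation: (x - mu) = (1, 0).

Step 2 — invert Sigma. det(Sigma) = 6·6 - (-5)² = 11.
  Sigma^{-1} = (1/det) · [[d, -b], [-b, a]] = [[0.5455, 0.4545],
 [0.4545, 0.5455]].

Step 3 — form the quadratic (x - mu)^T · Sigma^{-1} · (x - mu):
  Sigma^{-1} · (x - mu) = (0.5455, 0.4545).
  (x - mu)^T · [Sigma^{-1} · (x - mu)] = (1)·(0.5455) + (0)·(0.4545) = 0.5455.

Step 4 — take square root: d = √(0.5455) ≈ 0.7385.

d(x, mu) = √(0.5455) ≈ 0.7385


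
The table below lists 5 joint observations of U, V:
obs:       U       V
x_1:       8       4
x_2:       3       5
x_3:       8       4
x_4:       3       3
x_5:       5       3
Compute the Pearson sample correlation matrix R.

Step 1 — column means:
  mean(U) = (8 + 3 + 8 + 3 + 5) / 5 = 27/5 = 5.4
  mean(V) = (4 + 5 + 4 + 3 + 3) / 5 = 19/5 = 3.8

Step 2 — sample variances and covariances s[i,j] = (1/(n-1)) · Σ_k (x_{k,i} - mean_i) · (x_{k,j} - mean_j), with n-1 = 4:
  s[U,U] = ((2.6)·(2.6) + (-2.4)·(-2.4) + (2.6)·(2.6) + (-2.4)·(-2.4) + (-0.4)·(-0.4)) / 4 = 25.2/4 = 6.3
  s[U,V] = ((2.6)·(0.2) + (-2.4)·(1.2) + (2.6)·(0.2) + (-2.4)·(-0.8) + (-0.4)·(-0.8)) / 4 = 0.4/4 = 0.1
  s[V,V] = ((0.2)·(0.2) + (1.2)·(1.2) + (0.2)·(0.2) + (-0.8)·(-0.8) + (-0.8)·(-0.8)) / 4 = 2.8/4 = 0.7
  Sample standard deviations s_i = √(s[i,i]):
  s(U) = √(6.3) = 2.51
  s(V) = √(0.7) = 0.8367

Step 3 — r_{ij} = s_{ij} / (s_i · s_j):
  r[U,U] = 1 (diagonal).
  r[U,V] = 0.1 / (2.51 · 0.8367) = 0.1 / 2.1 = 0.0476
  r[V,V] = 1 (diagonal).

R is symmetric with unit diagonal. Assembling:

R = [[1, 0.0476],
 [0.0476, 1]]


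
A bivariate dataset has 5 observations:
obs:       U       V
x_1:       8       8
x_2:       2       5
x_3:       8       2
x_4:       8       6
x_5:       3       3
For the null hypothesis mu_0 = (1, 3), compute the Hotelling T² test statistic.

Step 1 — sample mean vector:
  mean(U) = (8 + 2 + 8 + 8 + 3) / 5 = 29/5 = 5.8
  mean(V) = (8 + 5 + 2 + 6 + 3) / 5 = 24/5 = 4.8
  x̄ = (5.8, 4.8),  deviation x̄ - mu_0 = (5.8, 4.8) - (1, 3) = (4.8, 1.8).

Step 2 — sample covariance matrix, S[i,j] = (1/(n-1)) · Σ_k (x_{k,i} - mean_i) · (x_{k,j} - mean_j), divisor n-1 = 4:
  S[U,U] = ((2.2)·(2.2) + (-3.8)·(-3.8) + (2.2)·(2.2) + (2.2)·(2.2) + (-2.8)·(-2.8)) / 4 = 36.8/4 = 9.2
  S[U,V] = ((2.2)·(3.2) + (-3.8)·(0.2) + (2.2)·(-2.8) + (2.2)·(1.2) + (-2.8)·(-1.8)) / 4 = 7.8/4 = 1.95
  S[V,V] = ((3.2)·(3.2) + (0.2)·(0.2) + (-2.8)·(-2.8) + (1.2)·(1.2) + (-1.8)·(-1.8)) / 4 = 22.8/4 = 5.7
  S = [[9.2, 1.95],
 [1.95, 5.7]].

Step 3 — invert S. det(S) = 9.2·5.7 - (1.95)² = 48.6375.
  S^{-1} = (1/det) · [[d, -b], [-b, a]] = [[0.1172, -0.0401],
 [-0.0401, 0.1892]].

Step 4 — quadratic form (x̄ - mu_0)^T · S^{-1} · (x̄ - mu_0):
  S^{-1} · (x̄ - mu_0) = (0.4904, 0.148),
  (x̄ - mu_0)^T · [...] = (4.8)·(0.4904) + (1.8)·(0.148) = 2.6202.

Step 5 — scale by n: T² = 5 · 2.6202 = 13.101.

T² ≈ 13.101


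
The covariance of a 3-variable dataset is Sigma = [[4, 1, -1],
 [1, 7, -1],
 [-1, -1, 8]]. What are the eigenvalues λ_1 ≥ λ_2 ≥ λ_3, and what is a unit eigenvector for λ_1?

Step 1 — characteristic polynomial p(λ) = det(λI - Sigma) = λ³ - tr·λ² + c_1·λ - det, where tr = trace, c_1 = sum of the principal 2×2 minors, det = det(Sigma):
  tr = 4 + 7 + 8 = 19,
  c_1 = (4·7 - (1)²) + (4·8 - (-1)²) + (7·8 - (-1)²) = 27 + 31 + 55 = 113,
  det = 4·(7·8 - (-1)²) - (1)·((1)·8 - (-1)·(-1)) + (-1)·((1)·(-1) - 7·(-1)) = 4·(55) - (1)·(7) + (-1)·(6) = 207.
  So p(λ) = λ³ - 19λ² + 113λ - 207.
Step 2 — look for an integer root (rational root theorem: any rational root is an integer divisor of 207). Testing λ = 9:
  p(9) = 729 - 1539 + 1017 - 207 = 0  ✓
  Dividing out (λ - 9): p(λ) = (λ - 9)(λ² - 10λ + 23).
Step 3 — remaining eigenvalues from the quadratic λ² - 10λ + 23 = 0:
  Δ = 10² - 4·23 = 100 - 92 = 8,  λ = (10 ± √8)/2 = (10 ± 2.8284)/2 ≈ 6.4142 or 3.5858.
  Sorted: λ_1 = 9,  λ_2 = 6.4142,  λ_3 = 3.5858  (check: sum = 19 = tr ✓).

Step 4 — unit eigenvector for λ_1 = 9: v spans the null space of (Sigma - λ_1 I), whose rows are
  r_1 = (-5, 1, -1),  r_2 = (1, -2, -1),  r_3 = (-1, -1, -1).
  v is orthogonal to every row, so take v ∝ r_1 × r_2 = ((1)·(-1) - (-1)·(-2), (-1)·(1) - (-5)·(-1), (-5)·(-2) - (1)·(1)) = (-3, -6, 9).
  Rescale (divide by 3; multiply by -1 so the first nonzero entry is positive): u = (1, 2, -3).
  ||u|| = √((1)² + (2)² + (-3)²) = √(14) ≈ 3.7417,  v_1 = u/||u|| ≈ (0.2673, 0.5345, -0.8018) (||v_1|| = 1).

λ_1 = 9,  λ_2 = 6.4142,  λ_3 = 3.5858;  v_1 ≈ (0.2673, 0.5345, -0.8018)


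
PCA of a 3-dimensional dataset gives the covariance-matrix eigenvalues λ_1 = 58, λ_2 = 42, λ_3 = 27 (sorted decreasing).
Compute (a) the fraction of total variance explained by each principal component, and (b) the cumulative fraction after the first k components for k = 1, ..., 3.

Step 1 — total variance = trace(Sigma) = Σ λ_i = 58 + 42 + 27 = 127.

Step 2 — fraction explained by component i = λ_i / Σ λ:
  PC1: 58/127 = 0.4567
  PC2: 42/127 = 0.3307
  PC3: 27/127 = 0.2126

Step 3 — cumulative fraction after k components = (λ_1 + ... + λ_k) / Σ λ:
  k = 1: 58/127 = 0.4567
  k = 2: (58 + 42)/127 = 100/127 = 0.7874
  k = 3: (58 + 42 + 27)/127 = 127/127 = 1

Summary (fraction, with percent):

explained: PC1 0.4567 (45.67%), PC2 0.3307 (33.07%), PC3 0.2126 (21.26%);  cumulative: 0.4567, 0.7874, 1


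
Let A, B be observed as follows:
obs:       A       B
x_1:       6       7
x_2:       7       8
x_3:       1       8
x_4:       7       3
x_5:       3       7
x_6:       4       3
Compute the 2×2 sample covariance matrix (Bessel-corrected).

Step 1 — column means:
  mean(A) = (6 + 7 + 1 + 7 + 3 + 4) / 6 = 28/6 = 4.6667
  mean(B) = (7 + 8 + 8 + 3 + 7 + 3) / 6 = 36/6 = 6

Step 2 — sample covariance S[i,j] = (1/(n-1)) · Σ_k (x_{k,i} - mean_i) · (x_{k,j} - mean_j), with n-1 = 5.
  S[A,A] = ((1.3333)·(1.3333) + (2.3333)·(2.3333) + (-3.6667)·(-3.6667) + (2.3333)·(2.3333) + (-1.6667)·(-1.6667) + (-0.6667)·(-0.6667)) / 5 = 29.3333/5 = 5.8667
  S[A,B] = ((1.3333)·(1) + (2.3333)·(2) + (-3.6667)·(2) + (2.3333)·(-3) + (-1.6667)·(1) + (-0.6667)·(-3)) / 5 = -8/5 = -1.6
  S[B,B] = ((1)·(1) + (2)·(2) + (2)·(2) + (-3)·(-3) + (1)·(1) + (-3)·(-3)) / 5 = 28/5 = 5.6

S is symmetric (S[j,i] = S[i,j]). Assembling:

S = [[5.8667, -1.6],
 [-1.6, 5.6]]


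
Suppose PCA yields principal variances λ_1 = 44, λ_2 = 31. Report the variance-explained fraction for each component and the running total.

Step 1 — total variance = trace(Sigma) = Σ λ_i = 44 + 31 = 75.

Step 2 — fraction explained by component i = λ_i / Σ λ:
  PC1: 44/75 = 0.5867
  PC2: 31/75 = 0.4133

Step 3 — cumulative fraction after k components = (λ_1 + ... + λ_k) / Σ λ:
  k = 1: 44/75 = 0.5867
  k = 2: (44 + 31)/75 = 75/75 = 1

Summary (fraction, with percent):

explained: PC1 0.5867 (58.67%), PC2 0.4133 (41.33%);  cumulative: 0.5867, 1


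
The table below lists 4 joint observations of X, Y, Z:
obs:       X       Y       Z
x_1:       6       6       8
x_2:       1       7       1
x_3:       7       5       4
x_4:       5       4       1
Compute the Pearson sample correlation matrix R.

Step 1 — column means:
  mean(X) = (6 + 1 + 7 + 5) / 4 = 19/4 = 4.75
  mean(Y) = (6 + 7 + 5 + 4) / 4 = 22/4 = 5.5
  mean(Z) = (8 + 1 + 4 + 1) / 4 = 14/4 = 3.5

Step 2 — sample variances and covariances s[i,j] = (1/(n-1)) · Σ_k (x_{k,i} - mean_i) · (x_{k,j} - mean_j), with n-1 = 3:
  s[X,X] = ((1.25)·(1.25) + (-3.75)·(-3.75) + (2.25)·(2.25) + (0.25)·(0.25)) / 3 = 20.75/3 = 6.9167
  s[X,Y] = ((1.25)·(0.5) + (-3.75)·(1.5) + (2.25)·(-0.5) + (0.25)·(-1.5)) / 3 = -6.5/3 = -2.1667
  s[X,Z] = ((1.25)·(4.5) + (-3.75)·(-2.5) + (2.25)·(0.5) + (0.25)·(-2.5)) / 3 = 15.5/3 = 5.1667
  s[Y,Y] = ((0.5)·(0.5) + (1.5)·(1.5) + (-0.5)·(-0.5) + (-1.5)·(-1.5)) / 3 = 5/3 = 1.6667
  s[Y,Z] = ((0.5)·(4.5) + (1.5)·(-2.5) + (-0.5)·(0.5) + (-1.5)·(-2.5)) / 3 = 2/3 = 0.6667
  s[Z,Z] = ((4.5)·(4.5) + (-2.5)·(-2.5) + (0.5)·(0.5) + (-2.5)·(-2.5)) / 3 = 33/3 = 11
  Sample standard deviations s_i = √(s[i,i]):
  s(X) = √(6.9167) = 2.63
  s(Y) = √(1.6667) = 1.291
  s(Z) = √(11) = 3.3166

Step 3 — r_{ij} = s_{ij} / (s_i · s_j):
  r[X,X] = 1 (diagonal).
  r[X,Y] = -2.1667 / (2.63 · 1.291) = -2.1667 / 3.3953 = -0.6381
  r[X,Z] = 5.1667 / (2.63 · 3.3166) = 5.1667 / 8.7226 = 0.5923
  r[Y,Y] = 1 (diagonal).
  r[Y,Z] = 0.6667 / (1.291 · 3.3166) = 0.6667 / 4.2817 = 0.1557
  r[Z,Z] = 1 (diagonal).

R is symmetric with unit diagonal. Assembling:

R = [[1, -0.6381, 0.5923],
 [-0.6381, 1, 0.1557],
 [0.5923, 0.1557, 1]]


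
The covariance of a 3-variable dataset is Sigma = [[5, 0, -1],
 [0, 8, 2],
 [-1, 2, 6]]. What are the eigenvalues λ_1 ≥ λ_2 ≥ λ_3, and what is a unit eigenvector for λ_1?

Step 1 — characteristic polynomial p(λ) = det(λI - Sigma) = λ³ - tr·λ² + c_1·λ - det, where tr = trace, c_1 = sum of the principal 2×2 minors, det = det(Sigma):
  tr = 5 + 8 + 6 = 19,
  c_1 = (5·8 - (0)²) + (5·6 - (-1)²) + (8·6 - (2)²) = 40 + 29 + 44 = 113,
  det = 5·(8·6 - (2)²) - (0)·((0)·6 - (2)·(-1)) + (-1)·((0)·(2) - 8·(-1)) = 5·(44) - (0)·(2) + (-1)·(8) = 212.
  So p(λ) = λ³ - 19λ² + 113λ - 212.
Step 2 — look for an integer root (rational root theorem: any rational root is an integer divisor of 212). Testing λ = 4:
  p(4) = 64 - 304 + 452 - 212 = 0  ✓
  Dividing out (λ - 4): p(λ) = (λ - 4)(λ² - 15λ + 53).
Step 3 — remaining eigenvalues from the quadratic λ² - 15λ + 53 = 0:
  Δ = 15² - 4·53 = 225 - 212 = 13,  λ = (15 ± √13)/2 = (15 ± 3.6056)/2 ≈ 9.3028 or 5.6972.
  Sorted: λ_1 = 9.3028,  λ_2 = 5.6972,  λ_3 = 4  (check: sum = 19 = tr ✓).

Step 4 — unit eigenvector for λ_1 ≈ 9.3028: v spans the null space of (Sigma - λ_1 I), whose rows are
  r_1 = (-4.3028, 0, -1),  r_2 = (0, -1.3028, 2),  r_3 = (-1, 2, -3.3028).
  v is orthogonal to every row, so take v ∝ r_1 × r_2 = ((0)·(2) - (-1)·(-1.3028), (-1)·(0) - (-4.3028)·(2), (-4.3028)·(-1.3028) - (0)·(0)) ≈ (-1.3028, 8.6056, 5.6056).
  Rescale (multiply by -1 so the first nonzero entry is positive): u = (1.3028, -8.6056, -5.6056).
  ||u|| = √((1.3028)² + (-8.6056)² + (-5.6056)²) = √(107.1749) ≈ 10.3525,  v_1 = u/||u|| ≈ (0.1258, -0.8313, -0.5415) (||v_1|| = 1).

λ_1 = 9.3028,  λ_2 = 5.6972,  λ_3 = 4;  v_1 ≈ (0.1258, -0.8313, -0.5415)


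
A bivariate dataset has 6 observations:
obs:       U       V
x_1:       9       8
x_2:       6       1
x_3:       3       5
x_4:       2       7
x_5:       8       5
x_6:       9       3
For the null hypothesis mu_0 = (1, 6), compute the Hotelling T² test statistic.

Step 1 — sample mean vector:
  mean(U) = (9 + 6 + 3 + 2 + 8 + 9) / 6 = 37/6 = 6.1667
  mean(V) = (8 + 1 + 5 + 7 + 5 + 3) / 6 = 29/6 = 4.8333
  x̄ = (6.1667, 4.8333),  deviation x̄ - mu_0 = (6.1667, 4.8333) - (1, 6) = (5.1667, -1.1667).

Step 2 — sample covariance matrix, S[i,j] = (1/(n-1)) · Σ_k (x_{k,i} - mean_i) · (x_{k,j} - mean_j), divisor n-1 = 5:
  S[U,U] = ((2.8333)·(2.8333) + (-0.1667)·(-0.1667) + (-3.1667)·(-3.1667) + (-4.1667)·(-4.1667) + (1.8333)·(1.8333) + (2.8333)·(2.8333)) / 5 = 46.8333/5 = 9.3667
  S[U,V] = ((2.8333)·(3.1667) + (-0.1667)·(-3.8333) + (-3.1667)·(0.1667) + (-4.1667)·(2.1667) + (1.8333)·(0.1667) + (2.8333)·(-1.8333)) / 5 = -4.8333/5 = -0.9667
  S[V,V] = ((3.1667)·(3.1667) + (-3.8333)·(-3.8333) + (0.1667)·(0.1667) + (2.1667)·(2.1667) + (0.1667)·(0.1667) + (-1.8333)·(-1.8333)) / 5 = 32.8333/5 = 6.5667
  S = [[9.3667, -0.9667],
 [-0.9667, 6.5667]].

Step 3 — invert S. det(S) = 9.3667·6.5667 - (-0.9667)² = 60.5733.
  S^{-1} = (1/det) · [[d, -b], [-b, a]] = [[0.1084, 0.016],
 [0.016, 0.1546]].

Step 4 — quadratic form (x̄ - mu_0)^T · S^{-1} · (x̄ - mu_0):
  S^{-1} · (x̄ - mu_0) = (0.5415, -0.098),
  (x̄ - mu_0)^T · [...] = (5.1667)·(0.5415) + (-1.1667)·(-0.098) = 2.912.

Step 5 — scale by n: T² = 6 · 2.912 = 17.4719.

T² ≈ 17.4719


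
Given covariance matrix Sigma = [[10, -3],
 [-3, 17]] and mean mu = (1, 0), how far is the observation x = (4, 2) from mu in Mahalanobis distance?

Step 1 — centre the observation: (x - mu) = (3, 2).

Step 2 — invert Sigma. det(Sigma) = 10·17 - (-3)² = 161.
  Sigma^{-1} = (1/det) · [[d, -b], [-b, a]] = [[0.1056, 0.0186],
 [0.0186, 0.0621]].

Step 3 — form the quadratic (x - mu)^T · Sigma^{-1} · (x - mu):
  Sigma^{-1} · (x - mu) = (0.354, 0.1801).
  (x - mu)^T · [Sigma^{-1} · (x - mu)] = (3)·(0.354) + (2)·(0.1801) = 1.4224.

Step 4 — take square root: d = √(1.4224) ≈ 1.1926.

d(x, mu) = √(1.4224) ≈ 1.1926


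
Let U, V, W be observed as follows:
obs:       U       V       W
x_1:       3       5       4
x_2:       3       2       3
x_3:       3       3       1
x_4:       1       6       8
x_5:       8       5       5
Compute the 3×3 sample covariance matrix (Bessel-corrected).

Step 1 — column means:
  mean(U) = (3 + 3 + 3 + 1 + 8) / 5 = 18/5 = 3.6
  mean(V) = (5 + 2 + 3 + 6 + 5) / 5 = 21/5 = 4.2
  mean(W) = (4 + 3 + 1 + 8 + 5) / 5 = 21/5 = 4.2

Step 2 — sample covariance S[i,j] = (1/(n-1)) · Σ_k (x_{k,i} - mean_i) · (x_{k,j} - mean_j), with n-1 = 4.
  S[U,U] = ((-0.6)·(-0.6) + (-0.6)·(-0.6) + (-0.6)·(-0.6) + (-2.6)·(-2.6) + (4.4)·(4.4)) / 4 = 27.2/4 = 6.8
  S[U,V] = ((-0.6)·(0.8) + (-0.6)·(-2.2) + (-0.6)·(-1.2) + (-2.6)·(1.8) + (4.4)·(0.8)) / 4 = 0.4/4 = 0.1
  S[U,W] = ((-0.6)·(-0.2) + (-0.6)·(-1.2) + (-0.6)·(-3.2) + (-2.6)·(3.8) + (4.4)·(0.8)) / 4 = -3.6/4 = -0.9
  S[V,V] = ((0.8)·(0.8) + (-2.2)·(-2.2) + (-1.2)·(-1.2) + (1.8)·(1.8) + (0.8)·(0.8)) / 4 = 10.8/4 = 2.7
  S[V,W] = ((0.8)·(-0.2) + (-2.2)·(-1.2) + (-1.2)·(-3.2) + (1.8)·(3.8) + (0.8)·(0.8)) / 4 = 13.8/4 = 3.45
  S[W,W] = ((-0.2)·(-0.2) + (-1.2)·(-1.2) + (-3.2)·(-3.2) + (3.8)·(3.8) + (0.8)·(0.8)) / 4 = 26.8/4 = 6.7

S is symmetric (S[j,i] = S[i,j]). Assembling:

S = [[6.8, 0.1, -0.9],
 [0.1, 2.7, 3.45],
 [-0.9, 3.45, 6.7]]


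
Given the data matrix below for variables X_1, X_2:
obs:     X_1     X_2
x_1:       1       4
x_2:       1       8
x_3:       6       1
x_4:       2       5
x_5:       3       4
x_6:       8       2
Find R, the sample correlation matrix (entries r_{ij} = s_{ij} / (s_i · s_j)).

Step 1 — column means:
  mean(X_1) = (1 + 1 + 6 + 2 + 3 + 8) / 6 = 21/6 = 3.5
  mean(X_2) = (4 + 8 + 1 + 5 + 4 + 2) / 6 = 24/6 = 4

Step 2 — sample variances and covariances s[i,j] = (1/(n-1)) · Σ_k (x_{k,i} - mean_i) · (x_{k,j} - mean_j), with n-1 = 5:
  s[X_1,X_1] = ((-2.5)·(-2.5) + (-2.5)·(-2.5) + (2.5)·(2.5) + (-1.5)·(-1.5) + (-0.5)·(-0.5) + (4.5)·(4.5)) / 5 = 41.5/5 = 8.3
  s[X_1,X_2] = ((-2.5)·(0) + (-2.5)·(4) + (2.5)·(-3) + (-1.5)·(1) + (-0.5)·(0) + (4.5)·(-2)) / 5 = -28/5 = -5.6
  s[X_2,X_2] = ((0)·(0) + (4)·(4) + (-3)·(-3) + (1)·(1) + (0)·(0) + (-2)·(-2)) / 5 = 30/5 = 6
  Sample standard deviations s_i = √(s[i,i]):
  s(X_1) = √(8.3) = 2.881
  s(X_2) = √(6) = 2.4495

Step 3 — r_{ij} = s_{ij} / (s_i · s_j):
  r[X_1,X_1] = 1 (diagonal).
  r[X_1,X_2] = -5.6 / (2.881 · 2.4495) = -5.6 / 7.0569 = -0.7935
  r[X_2,X_2] = 1 (diagonal).

R is symmetric with unit diagonal. Assembling:

R = [[1, -0.7935],
 [-0.7935, 1]]


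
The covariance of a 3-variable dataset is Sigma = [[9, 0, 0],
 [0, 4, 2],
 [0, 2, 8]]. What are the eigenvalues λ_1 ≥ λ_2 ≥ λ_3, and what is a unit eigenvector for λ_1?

Step 1 — characteristic polynomial p(λ) = det(λI - Sigma) = λ³ - tr·λ² + c_1·λ - det, where tr = trace, c_1 = sum of the principal 2×2 minors, det = det(Sigma):
  tr = 9 + 4 + 8 = 21,
  c_1 = (9·4 - (0)²) + (9·8 - (0)²) + (4·8 - (2)²) = 36 + 72 + 28 = 136,
  det = 9·(4·8 - (2)²) - (0)·((0)·8 - (2)·(0)) + (0)·((0)·(2) - 4·(0)) = 9·(28) - (0)·(0) + (0)·(0) = 252.
  So p(λ) = λ³ - 21λ² + 136λ - 252.
Step 2 — look for an integer root (rational root theorem: any rational root is an integer divisor of 252). Testing λ = 9:
  p(9) = 729 - 1701 + 1224 - 252 = 0  ✓
  Dividing out (λ - 9): p(λ) = (λ - 9)(λ² - 12λ + 28).
Step 3 — remaining eigenvalues from the quadratic λ² - 12λ + 28 = 0:
  Δ = 12² - 4·28 = 144 - 112 = 32,  λ = (12 ± √32)/2 = (12 ± 5.6569)/2 ≈ 8.8284 or 3.1716.
  Sorted: λ_1 = 9,  λ_2 = 8.8284,  λ_3 = 3.1716  (check: sum = 21 = tr ✓).

Step 4 — unit eigenvector for λ_1 = 9: v spans the null space of (Sigma - λ_1 I), whose rows are
  r_1 = (0, 0, 0),  r_2 = (0, -5, 2),  r_3 = (0, 2, -1).
  v is orthogonal to every row, so take v ∝ r_2 × r_3 = ((-5)·(-1) - (2)·(2), (2)·(0) - (0)·(-1), (0)·(2) - (-5)·(0)) = (1, 0, 0).
  Let u = (1, 0, 0).
  ||u|| = √((1)² + (0)² + (0)²) = √(1) = 1,  v_1 = u/||u|| ≈ (1, 0, 0) (||v_1|| = 1).

λ_1 = 9,  λ_2 = 8.8284,  λ_3 = 3.1716;  v_1 ≈ (1, 0, 0)


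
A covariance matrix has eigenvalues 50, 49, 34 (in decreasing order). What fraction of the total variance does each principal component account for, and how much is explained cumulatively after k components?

Step 1 — total variance = trace(Sigma) = Σ λ_i = 50 + 49 + 34 = 133.

Step 2 — fraction explained by component i = λ_i / Σ λ:
  PC1: 50/133 = 0.3759
  PC2: 49/133 = 0.3684
  PC3: 34/133 = 0.2556

Step 3 — cumulative fraction after k components = (λ_1 + ... + λ_k) / Σ λ:
  k = 1: 50/133 = 0.3759
  k = 2: (50 + 49)/133 = 99/133 = 0.7444
  k = 3: (50 + 49 + 34)/133 = 133/133 = 1

Summary (fraction, with percent):

explained: PC1 0.3759 (37.59%), PC2 0.3684 (36.84%), PC3 0.2556 (25.56%);  cumulative: 0.3759, 0.7444, 1


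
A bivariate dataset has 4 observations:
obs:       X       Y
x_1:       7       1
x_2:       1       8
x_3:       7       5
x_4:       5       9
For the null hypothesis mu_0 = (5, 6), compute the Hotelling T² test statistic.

Step 1 — sample mean vector:
  mean(X) = (7 + 1 + 7 + 5) / 4 = 20/4 = 5
  mean(Y) = (1 + 8 + 5 + 9) / 4 = 23/4 = 5.75
  x̄ = (5, 5.75),  deviation x̄ - mu_0 = (5, 5.75) - (5, 6) = (0, -0.25).

Step 2 — sample covariance matrix, S[i,j] = (1/(n-1)) · Σ_k (x_{k,i} - mean_i) · (x_{k,j} - mean_j), divisor n-1 = 3:
  S[X,X] = ((2)·(2) + (-4)·(-4) + (2)·(2) + (0)·(0)) / 3 = 24/3 = 8
  S[X,Y] = ((2)·(-4.75) + (-4)·(2.25) + (2)·(-0.75) + (0)·(3.25)) / 3 = -20/3 = -6.6667
  S[Y,Y] = ((-4.75)·(-4.75) + (2.25)·(2.25) + (-0.75)·(-0.75) + (3.25)·(3.25)) / 3 = 38.75/3 = 12.9167
  S = [[8, -6.6667],
 [-6.6667, 12.9167]].

Step 3 — invert S. det(S) = 8·12.9167 - (-6.6667)² = 58.8889.
  S^{-1} = (1/det) · [[d, -b], [-b, a]] = [[0.2193, 0.1132],
 [0.1132, 0.1358]].

Step 4 — quadratic form (x̄ - mu_0)^T · S^{-1} · (x̄ - mu_0):
  S^{-1} · (x̄ - mu_0) = (-0.0283, -0.034),
  (x̄ - mu_0)^T · [...] = (0)·(-0.0283) + (-0.25)·(-0.034) = 0.0085.

Step 5 — scale by n: T² = 4 · 0.0085 = 0.034.

T² ≈ 0.034


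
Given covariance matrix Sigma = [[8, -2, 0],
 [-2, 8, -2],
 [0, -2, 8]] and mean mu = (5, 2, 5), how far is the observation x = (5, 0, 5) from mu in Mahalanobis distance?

Step 1 — centre the observation: (x - mu) = (0, -2, 0).

Step 2 — invert Sigma (cofactor / det for 3×3, or solve directly):
  Sigma^{-1} = [[0.1339, 0.0357, 0.0089],
 [0.0357, 0.1429, 0.0357],
 [0.0089, 0.0357, 0.1339]].

Step 3 — form the quadratic (x - mu)^T · Sigma^{-1} · (x - mu):
  Sigma^{-1} · (x - mu) = (-0.0714, -0.2857, -0.0714).
  (x - mu)^T · [Sigma^{-1} · (x - mu)] = (0)·(-0.0714) + (-2)·(-0.2857) + (0)·(-0.0714) = 0.5714.

Step 4 — take square root: d = √(0.5714) ≈ 0.7559.

d(x, mu) = √(0.5714) ≈ 0.7559


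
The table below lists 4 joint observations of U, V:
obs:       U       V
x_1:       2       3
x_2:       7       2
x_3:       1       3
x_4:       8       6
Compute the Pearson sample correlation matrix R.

Step 1 — column means:
  mean(U) = (2 + 7 + 1 + 8) / 4 = 18/4 = 4.5
  mean(V) = (3 + 2 + 3 + 6) / 4 = 14/4 = 3.5

Step 2 — sample variances and covariances s[i,j] = (1/(n-1)) · Σ_k (x_{k,i} - mean_i) · (x_{k,j} - mean_j), with n-1 = 3:
  s[U,U] = ((-2.5)·(-2.5) + (2.5)·(2.5) + (-3.5)·(-3.5) + (3.5)·(3.5)) / 3 = 37/3 = 12.3333
  s[U,V] = ((-2.5)·(-0.5) + (2.5)·(-1.5) + (-3.5)·(-0.5) + (3.5)·(2.5)) / 3 = 8/3 = 2.6667
  s[V,V] = ((-0.5)·(-0.5) + (-1.5)·(-1.5) + (-0.5)·(-0.5) + (2.5)·(2.5)) / 3 = 9/3 = 3
  Sample standard deviations s_i = √(s[i,i]):
  s(U) = √(12.3333) = 3.5119
  s(V) = √(3) = 1.7321

Step 3 — r_{ij} = s_{ij} / (s_i · s_j):
  r[U,U] = 1 (diagonal).
  r[U,V] = 2.6667 / (3.5119 · 1.7321) = 2.6667 / 6.0828 = 0.4384
  r[V,V] = 1 (diagonal).

R is symmetric with unit diagonal. Assembling:

R = [[1, 0.4384],
 [0.4384, 1]]


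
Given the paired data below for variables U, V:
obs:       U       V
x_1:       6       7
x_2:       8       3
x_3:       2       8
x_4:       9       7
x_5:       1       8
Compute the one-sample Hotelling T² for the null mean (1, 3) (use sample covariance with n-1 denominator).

Step 1 — sample mean vector:
  mean(U) = (6 + 8 + 2 + 9 + 1) / 5 = 26/5 = 5.2
  mean(V) = (7 + 3 + 8 + 7 + 8) / 5 = 33/5 = 6.6
  x̄ = (5.2, 6.6),  deviation x̄ - mu_0 = (5.2, 6.6) - (1, 3) = (4.2, 3.6).

Step 2 — sample covariance matrix, S[i,j] = (1/(n-1)) · Σ_k (x_{k,i} - mean_i) · (x_{k,j} - mean_j), divisor n-1 = 4:
  S[U,U] = ((0.8)·(0.8) + (2.8)·(2.8) + (-3.2)·(-3.2) + (3.8)·(3.8) + (-4.2)·(-4.2)) / 4 = 50.8/4 = 12.7
  S[U,V] = ((0.8)·(0.4) + (2.8)·(-3.6) + (-3.2)·(1.4) + (3.8)·(0.4) + (-4.2)·(1.4)) / 4 = -18.6/4 = -4.65
  S[V,V] = ((0.4)·(0.4) + (-3.6)·(-3.6) + (1.4)·(1.4) + (0.4)·(0.4) + (1.4)·(1.4)) / 4 = 17.2/4 = 4.3
  S = [[12.7, -4.65],
 [-4.65, 4.3]].

Step 3 — invert S. det(S) = 12.7·4.3 - (-4.65)² = 32.9875.
  S^{-1} = (1/det) · [[d, -b], [-b, a]] = [[0.1304, 0.141],
 [0.141, 0.385]].

Step 4 — quadratic form (x̄ - mu_0)^T · S^{-1} · (x̄ - mu_0):
  S^{-1} · (x̄ - mu_0) = (1.0549, 1.978),
  (x̄ - mu_0)^T · [...] = (4.2)·(1.0549) + (3.6)·(1.978) = 11.5516.

Step 5 — scale by n: T² = 5 · 11.5516 = 57.7582.

T² ≈ 57.7582


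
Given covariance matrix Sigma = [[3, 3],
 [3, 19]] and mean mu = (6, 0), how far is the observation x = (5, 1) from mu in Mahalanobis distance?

Step 1 — centre the observation: (x - mu) = (-1, 1).

Step 2 — invert Sigma. det(Sigma) = 3·19 - (3)² = 48.
  Sigma^{-1} = (1/det) · [[d, -b], [-b, a]] = [[0.3958, -0.0625],
 [-0.0625, 0.0625]].

Step 3 — form the quadratic (x - mu)^T · Sigma^{-1} · (x - mu):
  Sigma^{-1} · (x - mu) = (-0.4583, 0.125).
  (x - mu)^T · [Sigma^{-1} · (x - mu)] = (-1)·(-0.4583) + (1)·(0.125) = 0.5833.

Step 4 — take square root: d = √(0.5833) ≈ 0.7638.

d(x, mu) = √(0.5833) ≈ 0.7638


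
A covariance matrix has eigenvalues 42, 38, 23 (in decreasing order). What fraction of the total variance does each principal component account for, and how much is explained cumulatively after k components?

Step 1 — total variance = trace(Sigma) = Σ λ_i = 42 + 38 + 23 = 103.

Step 2 — fraction explained by component i = λ_i / Σ λ:
  PC1: 42/103 = 0.4078
  PC2: 38/103 = 0.3689
  PC3: 23/103 = 0.2233

Step 3 — cumulative fraction after k components = (λ_1 + ... + λ_k) / Σ λ:
  k = 1: 42/103 = 0.4078
  k = 2: (42 + 38)/103 = 80/103 = 0.7767
  k = 3: (42 + 38 + 23)/103 = 103/103 = 1

Summary (fraction, with percent):

explained: PC1 0.4078 (40.78%), PC2 0.3689 (36.89%), PC3 0.2233 (22.33%);  cumulative: 0.4078, 0.7767, 1


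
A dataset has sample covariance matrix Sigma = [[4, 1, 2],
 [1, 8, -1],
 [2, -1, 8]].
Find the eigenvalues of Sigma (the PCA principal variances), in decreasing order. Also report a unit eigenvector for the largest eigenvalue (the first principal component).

Step 1 — characteristic polynomial p(λ) = det(λI - Sigma) = λ³ - tr·λ² + c_1·λ - det, where tr = trace, c_1 = sum of the principal 2×2 minors, det = det(Sigma):
  tr = 4 + 8 + 8 = 20,
  c_1 = (4·8 - (1)²) + (4·8 - (2)²) + (8·8 - (-1)²) = 31 + 28 + 63 = 122,
  det = 4·(8·8 - (-1)²) - (1)·((1)·8 - (-1)·(2)) + (2)·((1)·(-1) - 8·(2)) = 4·(63) - (1)·(10) + (2)·(-17) = 208.
  So p(λ) = λ³ - 20λ² + 122λ - 208.
Step 2 — look for an integer root (rational root theorem: any rational root is an integer divisor of 208). Testing λ = 8:
  p(8) = 512 - 1280 + 976 - 208 = 0  ✓
  Dividing out (λ - 8): p(λ) = (λ - 8)(λ² - 12λ + 26).
Step 3 — remaining eigenvalues from the quadratic λ² - 12λ + 26 = 0:
  Δ = 12² - 4·26 = 144 - 104 = 40,  λ = (12 ± √40)/2 = (12 ± 6.3246)/2 ≈ 9.1623 or 2.8377.
  Sorted: λ_1 = 9.1623,  λ_2 = 8,  λ_3 = 2.8377  (check: sum = 20 = tr ✓).

Step 4 — unit eigenvector for λ_1 ≈ 9.1623: v spans the null space of (Sigma - λ_1 I), whose rows are
  r_1 = (-5.1623, 1, 2),  r_2 = (1, -1.1623, -1),  r_3 = (2, -1, -1.1623).
  v is orthogonal to every row, so take v ∝ r_1 × r_2 = ((1)·(-1) - (2)·(-1.1623), (2)·(1) - (-5.1623)·(-1), (-5.1623)·(-1.1623) - (1)·(1)) ≈ (1.3246, -3.1623, 5).
  Let u = (1.3246, -3.1623, 5).
  ||u|| = √((1.3246)² + (-3.1623)² + (5)²) = √(36.7544) ≈ 6.0625,  v_1 = u/||u|| ≈ (0.2185, -0.5216, 0.8247) (||v_1|| = 1).

λ_1 = 9.1623,  λ_2 = 8,  λ_3 = 2.8377;  v_1 ≈ (0.2185, -0.5216, 0.8247)


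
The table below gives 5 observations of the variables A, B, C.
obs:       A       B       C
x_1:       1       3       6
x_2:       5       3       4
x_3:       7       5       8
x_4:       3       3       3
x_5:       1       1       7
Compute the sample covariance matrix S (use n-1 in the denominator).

Step 1 — column means:
  mean(A) = (1 + 5 + 7 + 3 + 1) / 5 = 17/5 = 3.4
  mean(B) = (3 + 3 + 5 + 3 + 1) / 5 = 15/5 = 3
  mean(C) = (6 + 4 + 8 + 3 + 7) / 5 = 28/5 = 5.6

Step 2 — sample covariance S[i,j] = (1/(n-1)) · Σ_k (x_{k,i} - mean_i) · (x_{k,j} - mean_j), with n-1 = 4.
  S[A,A] = ((-2.4)·(-2.4) + (1.6)·(1.6) + (3.6)·(3.6) + (-0.4)·(-0.4) + (-2.4)·(-2.4)) / 4 = 27.2/4 = 6.8
  S[A,B] = ((-2.4)·(0) + (1.6)·(0) + (3.6)·(2) + (-0.4)·(0) + (-2.4)·(-2)) / 4 = 12/4 = 3
  S[A,C] = ((-2.4)·(0.4) + (1.6)·(-1.6) + (3.6)·(2.4) + (-0.4)·(-2.6) + (-2.4)·(1.4)) / 4 = 2.8/4 = 0.7
  S[B,B] = ((0)·(0) + (0)·(0) + (2)·(2) + (0)·(0) + (-2)·(-2)) / 4 = 8/4 = 2
  S[B,C] = ((0)·(0.4) + (0)·(-1.6) + (2)·(2.4) + (0)·(-2.6) + (-2)·(1.4)) / 4 = 2/4 = 0.5
  S[C,C] = ((0.4)·(0.4) + (-1.6)·(-1.6) + (2.4)·(2.4) + (-2.6)·(-2.6) + (1.4)·(1.4)) / 4 = 17.2/4 = 4.3

S is symmetric (S[j,i] = S[i,j]). Assembling:

S = [[6.8, 3, 0.7],
 [3, 2, 0.5],
 [0.7, 0.5, 4.3]]


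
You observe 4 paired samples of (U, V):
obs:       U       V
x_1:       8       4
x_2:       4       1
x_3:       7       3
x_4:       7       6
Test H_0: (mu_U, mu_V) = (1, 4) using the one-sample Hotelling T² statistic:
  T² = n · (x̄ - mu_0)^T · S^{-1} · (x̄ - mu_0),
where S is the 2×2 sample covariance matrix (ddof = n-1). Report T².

Step 1 — sample mean vector:
  mean(U) = (8 + 4 + 7 + 7) / 4 = 26/4 = 6.5
  mean(V) = (4 + 1 + 3 + 6) / 4 = 14/4 = 3.5
  x̄ = (6.5, 3.5),  deviation x̄ - mu_0 = (6.5, 3.5) - (1, 4) = (5.5, -0.5).

Step 2 — sample covariance matrix, S[i,j] = (1/(n-1)) · Σ_k (x_{k,i} - mean_i) · (x_{k,j} - mean_j), divisor n-1 = 3:
  S[U,U] = ((1.5)·(1.5) + (-2.5)·(-2.5) + (0.5)·(0.5) + (0.5)·(0.5)) / 3 = 9/3 = 3
  S[U,V] = ((1.5)·(0.5) + (-2.5)·(-2.5) + (0.5)·(-0.5) + (0.5)·(2.5)) / 3 = 8/3 = 2.6667
  S[V,V] = ((0.5)·(0.5) + (-2.5)·(-2.5) + (-0.5)·(-0.5) + (2.5)·(2.5)) / 3 = 13/3 = 4.3333
  S = [[3, 2.6667],
 [2.6667, 4.3333]].

Step 3 — invert S. det(S) = 3·4.3333 - (2.6667)² = 5.8889.
  S^{-1} = (1/det) · [[d, -b], [-b, a]] = [[0.7358, -0.4528],
 [-0.4528, 0.5094]].

Step 4 — quadratic form (x̄ - mu_0)^T · S^{-1} · (x̄ - mu_0):
  S^{-1} · (x̄ - mu_0) = (4.2736, -2.7453),
  (x̄ - mu_0)^T · [...] = (5.5)·(4.2736) + (-0.5)·(-2.7453) = 24.8774.

Step 5 — scale by n: T² = 4 · 24.8774 = 99.5094.

T² ≈ 99.5094


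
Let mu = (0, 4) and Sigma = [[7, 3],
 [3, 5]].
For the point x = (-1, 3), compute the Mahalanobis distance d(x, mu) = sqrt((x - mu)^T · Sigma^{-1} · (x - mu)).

Step 1 — centre the observation: (x - mu) = (-1, -1).

Step 2 — invert Sigma. det(Sigma) = 7·5 - (3)² = 26.
  Sigma^{-1} = (1/det) · [[d, -b], [-b, a]] = [[0.1923, -0.1154],
 [-0.1154, 0.2692]].

Step 3 — form the quadratic (x - mu)^T · Sigma^{-1} · (x - mu):
  Sigma^{-1} · (x - mu) = (-0.0769, -0.1538).
  (x - mu)^T · [Sigma^{-1} · (x - mu)] = (-1)·(-0.0769) + (-1)·(-0.1538) = 0.2308.

Step 4 — take square root: d = √(0.2308) ≈ 0.4804.

d(x, mu) = √(0.2308) ≈ 0.4804


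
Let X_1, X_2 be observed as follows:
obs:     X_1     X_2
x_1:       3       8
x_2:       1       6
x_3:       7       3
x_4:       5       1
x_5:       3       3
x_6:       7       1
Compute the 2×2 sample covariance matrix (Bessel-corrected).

Step 1 — column means:
  mean(X_1) = (3 + 1 + 7 + 5 + 3 + 7) / 6 = 26/6 = 4.3333
  mean(X_2) = (8 + 6 + 3 + 1 + 3 + 1) / 6 = 22/6 = 3.6667

Step 2 — sample covariance S[i,j] = (1/(n-1)) · Σ_k (x_{k,i} - mean_i) · (x_{k,j} - mean_j), with n-1 = 5.
  S[X_1,X_1] = ((-1.3333)·(-1.3333) + (-3.3333)·(-3.3333) + (2.6667)·(2.6667) + (0.6667)·(0.6667) + (-1.3333)·(-1.3333) + (2.6667)·(2.6667)) / 5 = 29.3333/5 = 5.8667
  S[X_1,X_2] = ((-1.3333)·(4.3333) + (-3.3333)·(2.3333) + (2.6667)·(-0.6667) + (0.6667)·(-2.6667) + (-1.3333)·(-0.6667) + (2.6667)·(-2.6667)) / 5 = -23.3333/5 = -4.6667
  S[X_2,X_2] = ((4.3333)·(4.3333) + (2.3333)·(2.3333) + (-0.6667)·(-0.6667) + (-2.6667)·(-2.6667) + (-0.6667)·(-0.6667) + (-2.6667)·(-2.6667)) / 5 = 39.3333/5 = 7.8667

S is symmetric (S[j,i] = S[i,j]). Assembling:

S = [[5.8667, -4.6667],
 [-4.6667, 7.8667]]


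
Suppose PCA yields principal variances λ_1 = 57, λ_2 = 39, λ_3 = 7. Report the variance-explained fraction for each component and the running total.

Step 1 — total variance = trace(Sigma) = Σ λ_i = 57 + 39 + 7 = 103.

Step 2 — fraction explained by component i = λ_i / Σ λ:
  PC1: 57/103 = 0.5534
  PC2: 39/103 = 0.3786
  PC3: 7/103 = 0.068

Step 3 — cumulative fraction after k components = (λ_1 + ... + λ_k) / Σ λ:
  k = 1: 57/103 = 0.5534
  k = 2: (57 + 39)/103 = 96/103 = 0.932
  k = 3: (57 + 39 + 7)/103 = 103/103 = 1

Summary (fraction, with percent):

explained: PC1 0.5534 (55.34%), PC2 0.3786 (37.86%), PC3 0.068 (6.8%);  cumulative: 0.5534, 0.932, 1
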